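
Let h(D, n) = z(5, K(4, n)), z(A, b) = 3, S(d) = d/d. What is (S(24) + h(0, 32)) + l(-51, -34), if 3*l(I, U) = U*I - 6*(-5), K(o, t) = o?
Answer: 592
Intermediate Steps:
S(d) = 1
h(D, n) = 3
l(I, U) = 10 + I*U/3 (l(I, U) = (U*I - 6*(-5))/3 = (I*U + 30)/3 = (30 + I*U)/3 = 10 + I*U/3)
(S(24) + h(0, 32)) + l(-51, -34) = (1 + 3) + (10 + (⅓)*(-51)*(-34)) = 4 + (10 + 578) = 4 + 588 = 592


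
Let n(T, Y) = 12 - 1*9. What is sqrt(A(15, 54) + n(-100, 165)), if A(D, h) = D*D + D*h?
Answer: sqrt(1038) ≈ 32.218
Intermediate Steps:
n(T, Y) = 3 (n(T, Y) = 12 - 9 = 3)
A(D, h) = D**2 + D*h
sqrt(A(15, 54) + n(-100, 165)) = sqrt(15*(15 + 54) + 3) = sqrt(15*69 + 3) = sqrt(1035 + 3) = sqrt(1038)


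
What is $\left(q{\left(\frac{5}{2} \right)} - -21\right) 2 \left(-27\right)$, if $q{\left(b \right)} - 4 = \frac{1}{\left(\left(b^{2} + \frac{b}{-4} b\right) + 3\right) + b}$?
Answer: $- \frac{220914}{163} \approx -1355.3$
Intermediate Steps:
$q{\left(b \right)} = 4 + \frac{1}{3 + b + \frac{3 b^{2}}{4}}$ ($q{\left(b \right)} = 4 + \frac{1}{\left(\left(b^{2} + \frac{b}{-4} b\right) + 3\right) + b} = 4 + \frac{1}{\left(\left(b^{2} + b \left(- \frac{1}{4}\right) b\right) + 3\right) + b} = 4 + \frac{1}{\left(\left(b^{2} + - \frac{b}{4} b\right) + 3\right) + b} = 4 + \frac{1}{\left(\left(b^{2} - \frac{b^{2}}{4}\right) + 3\right) + b} = 4 + \frac{1}{\left(\frac{3 b^{2}}{4} + 3\right) + b} = 4 + \frac{1}{\left(3 + \frac{3 b^{2}}{4}\right) + b} = 4 + \frac{1}{3 + b + \frac{3 b^{2}}{4}}$)
$\left(q{\left(\frac{5}{2} \right)} - -21\right) 2 \left(-27\right) = \left(\frac{4 \left(13 + 3 \left(\frac{5}{2}\right)^{2} + 4 \cdot \frac{5}{2}\right)}{12 + 3 \left(\frac{5}{2}\right)^{2} + 4 \cdot \frac{5}{2}} - -21\right) 2 \left(-27\right) = \left(\frac{4 \left(13 + 3 \left(5 \cdot \frac{1}{2}\right)^{2} + 4 \cdot 5 \cdot \frac{1}{2}\right)}{12 + 3 \left(5 \cdot \frac{1}{2}\right)^{2} + 4 \cdot 5 \cdot \frac{1}{2}} + 21\right) 2 \left(-27\right) = \left(\frac{4 \left(13 + 3 \left(\frac{5}{2}\right)^{2} + 4 \cdot \frac{5}{2}\right)}{12 + 3 \left(\frac{5}{2}\right)^{2} + 4 \cdot \frac{5}{2}} + 21\right) 2 \left(-27\right) = \left(\frac{4 \left(13 + 3 \cdot \frac{25}{4} + 10\right)}{12 + 3 \cdot \frac{25}{4} + 10} + 21\right) 2 \left(-27\right) = \left(\frac{4 \left(13 + \frac{75}{4} + 10\right)}{12 + \frac{75}{4} + 10} + 21\right) 2 \left(-27\right) = \left(4 \frac{1}{\frac{163}{4}} \cdot \frac{167}{4} + 21\right) 2 \left(-27\right) = \left(4 \cdot \frac{4}{163} \cdot \frac{167}{4} + 21\right) 2 \left(-27\right) = \left(\frac{668}{163} + 21\right) 2 \left(-27\right) = \frac{4091}{163} \cdot 2 \left(-27\right) = \frac{8182}{163} \left(-27\right) = - \frac{220914}{163}$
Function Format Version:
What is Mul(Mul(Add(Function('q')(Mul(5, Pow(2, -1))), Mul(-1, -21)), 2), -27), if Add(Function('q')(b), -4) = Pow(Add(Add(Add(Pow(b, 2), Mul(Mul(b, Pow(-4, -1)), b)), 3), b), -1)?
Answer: Rational(-220914, 163) ≈ -1355.3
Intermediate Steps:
Function('q')(b) = Add(4, Pow(Add(3, b, Mul(Rational(3, 4), Pow(b, 2))), -1)) (Function('q')(b) = Add(4, Pow(Add(Add(Add(Pow(b, 2), Mul(Mul(b, Pow(-4, -1)), b)), 3), b), -1)) = Add(4, Pow(Add(Add(Add(Pow(b, 2), Mul(Mul(b, Rational(-1, 4)), b)), 3), b), -1)) = Add(4, Pow(Add(Add(Add(Pow(b, 2), Mul(Mul(Rational(-1, 4), b), b)), 3), b), -1)) = Add(4, Pow(Add(Add(Add(Pow(b, 2), Mul(Rational(-1, 4), Pow(b, 2))), 3), b), -1)) = Add(4, Pow(Add(Add(Mul(Rational(3, 4), Pow(b, 2)), 3), b), -1)) = Add(4, Pow(Add(Add(3, Mul(Rational(3, 4), Pow(b, 2))), b), -1)) = Add(4, Pow(Add(3, b, Mul(Rational(3, 4), Pow(b, 2))), -1)))
Mul(Mul(Add(Function('q')(Mul(5, Pow(2, -1))), Mul(-1, -21)), 2), -27) = Mul(Mul(Add(Mul(4, Pow(Add(12, Mul(3, Pow(Mul(5, Pow(2, -1)), 2)), Mul(4, Mul(5, Pow(2, -1)))), -1), Add(13, Mul(3, Pow(Mul(5, Pow(2, -1)), 2)), Mul(4, Mul(5, Pow(2, -1))))), Mul(-1, -21)), 2), -27) = Mul(Mul(Add(Mul(4, Pow(Add(12, Mul(3, Pow(Mul(5, Rational(1, 2)), 2)), Mul(4, Mul(5, Rational(1, 2)))), -1), Add(13, Mul(3, Pow(Mul(5, Rational(1, 2)), 2)), Mul(4, Mul(5, Rational(1, 2))))), 21), 2), -27) = Mul(Mul(Add(Mul(4, Pow(Add(12, Mul(3, Pow(Rational(5, 2), 2)), Mul(4, Rational(5, 2))), -1), Add(13, Mul(3, Pow(Rational(5, 2), 2)), Mul(4, Rational(5, 2)))), 21), 2), -27) = Mul(Mul(Add(Mul(4, Pow(Add(12, Mul(3, Rational(25, 4)), 10), -1), Add(13, Mul(3, Rational(25, 4)), 10)), 21), 2), -27) = Mul(Mul(Add(Mul(4, Pow(Add(12, Rational(75, 4), 10), -1), Add(13, Rational(75, 4), 10)), 21), 2), -27) = Mul(Mul(Add(Mul(4, Pow(Rational(163, 4), -1), Rational(167, 4)), 21), 2), -27) = Mul(Mul(Add(Mul(4, Rational(4, 163), Rational(167, 4)), 21), 2), -27) = Mul(Mul(Add(Rational(668, 163), 21), 2), -27) = Mul(Mul(Rational(4091, 163), 2), -27) = Mul(Rational(8182, 163), -27) = Rational(-220914, 163)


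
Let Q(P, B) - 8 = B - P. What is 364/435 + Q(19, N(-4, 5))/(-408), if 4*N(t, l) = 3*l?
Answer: 67407/78880 ≈ 0.85455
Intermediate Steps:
N(t, l) = 3*l/4 (N(t, l) = (3*l)/4 = 3*l/4)
Q(P, B) = 8 + B - P (Q(P, B) = 8 + (B - P) = 8 + B - P)
364/435 + Q(19, N(-4, 5))/(-408) = 364/435 + (8 + (3/4)*5 - 1*19)/(-408) = 364*(1/435) + (8 + 15/4 - 19)*(-1/408) = 364/435 - 29/4*(-1/408) = 364/435 + 29/1632 = 67407/78880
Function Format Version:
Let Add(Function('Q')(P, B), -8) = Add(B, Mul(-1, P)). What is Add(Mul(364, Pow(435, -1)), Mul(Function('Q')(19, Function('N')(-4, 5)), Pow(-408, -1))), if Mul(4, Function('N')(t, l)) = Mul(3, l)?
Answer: Rational(67407, 78880) ≈ 0.85455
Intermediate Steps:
Function('N')(t, l) = Mul(Rational(3, 4), l) (Function('N')(t, l) = Mul(Rational(1, 4), Mul(3, l)) = Mul(Rational(3, 4), l))
Function('Q')(P, B) = Add(8, B, Mul(-1, P)) (Function('Q')(P, B) = Add(8, Add(B, Mul(-1, P))) = Add(8, B, Mul(-1, P)))
Add(Mul(364, Pow(435, -1)), Mul(Function('Q')(19, Function('N')(-4, 5)), Pow(-408, -1))) = Add(Mul(364, Pow(435, -1)), Mul(Add(8, Mul(Rational(3, 4), 5), Mul(-1, 19)), Pow(-408, -1))) = Add(Mul(364, Rational(1, 435)), Mul(Add(8, Rational(15, 4), -19), Rational(-1, 408))) = Add(Rational(364, 435), Mul(Rational(-29, 4), Rational(-1, 408))) = Add(Rational(364, 435), Rational(29, 1632)) = Rational(67407, 78880)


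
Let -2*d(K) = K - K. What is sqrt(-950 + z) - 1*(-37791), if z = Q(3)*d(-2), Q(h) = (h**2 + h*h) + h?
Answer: 37791 + 5*I*sqrt(38) ≈ 37791.0 + 30.822*I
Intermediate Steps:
d(K) = 0 (d(K) = -(K - K)/2 = -1/2*0 = 0)
Q(h) = h + 2*h**2 (Q(h) = (h**2 + h**2) + h = 2*h**2 + h = h + 2*h**2)
z = 0 (z = (3*(1 + 2*3))*0 = (3*(1 + 6))*0 = (3*7)*0 = 21*0 = 0)
sqrt(-950 + z) - 1*(-37791) = sqrt(-950 + 0) - 1*(-37791) = sqrt(-950) + 37791 = 5*I*sqrt(38) + 37791 = 37791 + 5*I*sqrt(38)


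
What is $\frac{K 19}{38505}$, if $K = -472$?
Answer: $- \frac{8968}{38505} \approx -0.2329$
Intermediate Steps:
$\frac{K 19}{38505} = \frac{\left(-472\right) 19}{38505} = \left(-8968\right) \frac{1}{38505} = - \frac{8968}{38505}$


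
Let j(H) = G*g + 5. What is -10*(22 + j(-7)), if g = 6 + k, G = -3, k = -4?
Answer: -210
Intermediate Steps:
g = 2 (g = 6 - 4 = 2)
j(H) = -1 (j(H) = -3*2 + 5 = -6 + 5 = -1)
-10*(22 + j(-7)) = -10*(22 - 1) = -10*21 = -210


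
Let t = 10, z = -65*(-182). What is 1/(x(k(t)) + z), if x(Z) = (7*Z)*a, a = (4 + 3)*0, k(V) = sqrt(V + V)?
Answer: 1/11830 ≈ 8.4531e-5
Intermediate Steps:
z = 11830
k(V) = sqrt(2)*sqrt(V) (k(V) = sqrt(2*V) = sqrt(2)*sqrt(V))
a = 0 (a = 7*0 = 0)
x(Z) = 0 (x(Z) = (7*Z)*0 = 0)
1/(x(k(t)) + z) = 1/(0 + 11830) = 1/11830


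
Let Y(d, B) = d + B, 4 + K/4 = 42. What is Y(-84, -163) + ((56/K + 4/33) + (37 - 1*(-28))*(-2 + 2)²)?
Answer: -154562/627 ≈ -246.51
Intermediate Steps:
K = 152 (K = -16 + 4*42 = -16 + 168 = 152)
Y(d, B) = B + d
Y(-84, -163) + ((56/K + 4/33) + (37 - 1*(-28))*(-2 + 2)²) = (-163 - 84) + ((56/152 + 4/33) + (37 - 1*(-28))*(-2 + 2)²) = -247 + ((56*(1/152) + 4*(1/33)) + (37 + 28)*0²) = -247 + ((7/19 + 4/33) + 65*0) = -247 + (307/627 + 0) = -247 + 307/627 = -154562/627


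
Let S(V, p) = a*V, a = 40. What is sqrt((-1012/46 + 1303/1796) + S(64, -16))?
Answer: sqrt(2047238399)/898 ≈ 50.386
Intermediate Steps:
S(V, p) = 40*V
sqrt((-1012/46 + 1303/1796) + S(64, -16)) = sqrt((-1012/46 + 1303/1796) + 40*64) = sqrt((-1012*1/46 + 1303*(1/1796)) + 2560) = sqrt((-22 + 1303/1796) + 2560) = sqrt(-38209/1796 + 2560) = sqrt(4559551/1796) = sqrt(2047238399)/898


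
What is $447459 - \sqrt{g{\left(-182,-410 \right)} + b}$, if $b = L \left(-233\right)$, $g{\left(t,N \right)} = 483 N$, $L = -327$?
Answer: $447459 - i \sqrt{121839} \approx 4.4746 \cdot 10^{5} - 349.05 i$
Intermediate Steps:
$b = 76191$ ($b = \left(-327\right) \left(-233\right) = 76191$)
$447459 - \sqrt{g{\left(-182,-410 \right)} + b} = 447459 - \sqrt{483 \left(-410\right) + 76191} = 447459 - \sqrt{-198030 + 76191} = 447459 - \sqrt{-121839} = 447459 - i \sqrt{121839}$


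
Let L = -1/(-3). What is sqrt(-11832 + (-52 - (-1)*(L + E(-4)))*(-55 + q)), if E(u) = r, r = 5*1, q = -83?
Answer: 4*I*sqrt(337) ≈ 73.43*I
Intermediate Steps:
L = 1/3 (L = -1*(-1/3) = 1/3 ≈ 0.33333)
r = 5
E(u) = 5
sqrt(-11832 + (-52 - (-1)*(L + E(-4)))*(-55 + q)) = sqrt(-11832 + (-52 - (-1)*(1/3 + 5))*(-55 - 83)) = sqrt(-11832 + (-52 - (-1)*16/3)*(-138)) = sqrt(-11832 + (-52 - 1*(-16/3))*(-138)) = sqrt(-11832 + (-52 + 16/3)*(-138)) = sqrt(-11832 - 140/3*(-138)) = sqrt(-11832 + 6440) = sqrt(-5392) = 4*I*sqrt(337)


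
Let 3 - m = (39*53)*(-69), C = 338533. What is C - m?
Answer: 195907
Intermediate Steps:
m = 142626 (m = 3 - 39*53*(-69) = 3 - 2067*(-69) = 3 - 1*(-142623) = 3 + 142623 = 142626)
C - m = 338533 - 1*142626 = 338533 - 142626 = 195907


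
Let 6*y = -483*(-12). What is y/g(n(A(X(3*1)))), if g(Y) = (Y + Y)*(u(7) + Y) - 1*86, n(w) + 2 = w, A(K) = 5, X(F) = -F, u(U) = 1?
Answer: -483/31 ≈ -15.581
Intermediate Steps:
n(w) = -2 + w
y = 966 (y = (-483*(-12))/6 = (⅙)*5796 = 966)
g(Y) = -86 + 2*Y*(1 + Y) (g(Y) = (Y + Y)*(1 + Y) - 1*86 = (2*Y)*(1 + Y) - 86 = 2*Y*(1 + Y) - 86 = -86 + 2*Y*(1 + Y))
y/g(n(A(X(3*1)))) = 966/(-86 + 2*(-2 + 5) + 2*(-2 + 5)²) = 966/(-86 + 2*3 + 2*3²) = 966/(-86 + 6 + 2*9) = 966/(-86 + 6 + 18) = 966/(-62) = 966*(-1/62) = -483/31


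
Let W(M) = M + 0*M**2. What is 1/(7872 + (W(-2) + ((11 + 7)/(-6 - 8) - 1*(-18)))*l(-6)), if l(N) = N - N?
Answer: 1/7872 ≈ 0.00012703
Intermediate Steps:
l(N) = 0
W(M) = M (W(M) = M + 0 = M)
1/(7872 + (W(-2) + ((11 + 7)/(-6 - 8) - 1*(-18)))*l(-6)) = 1/(7872 + (-2 + ((11 + 7)/(-6 - 8) - 1*(-18)))*0) = 1/(7872 + (-2 + (18/(-14) + 18))*0) = 1/(7872 + (-2 + (18*(-1/14) + 18))*0) = 1/(7872 + (-2 + (-9/7 + 18))*0) = 1/(7872 + (-2 + 117/7)*0) = 1/(7872 + (103/7)*0) = 1/(7872 + 0) = 1/7872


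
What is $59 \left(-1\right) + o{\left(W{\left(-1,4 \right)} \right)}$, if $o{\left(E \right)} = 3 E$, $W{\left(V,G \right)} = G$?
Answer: $-47$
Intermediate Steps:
$59 \left(-1\right) + o{\left(W{\left(-1,4 \right)} \right)} = 59 \left(-1\right) + 3 \cdot 4 = -59 + 12 = -47$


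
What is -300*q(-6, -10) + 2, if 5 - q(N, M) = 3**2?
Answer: 1202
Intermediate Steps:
q(N, M) = -4 (q(N, M) = 5 - 1*3**2 = 5 - 1*9 = 5 - 9 = -4)
-300*q(-6, -10) + 2 = -300*(-4) + 2 = 1200 + 2 = 1202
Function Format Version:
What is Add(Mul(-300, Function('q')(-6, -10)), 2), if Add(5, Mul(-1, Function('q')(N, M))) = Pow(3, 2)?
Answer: 1202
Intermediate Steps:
Function('q')(N, M) = -4 (Function('q')(N, M) = Add(5, Mul(-1, Pow(3, 2))) = Add(5, Mul(-1, 9)) = Add(5, -9) = -4)
Add(Mul(-300, Function('q')(-6, -10)), 2) = Add(Mul(-300, -4), 2) = Add(1200, 2) = 1202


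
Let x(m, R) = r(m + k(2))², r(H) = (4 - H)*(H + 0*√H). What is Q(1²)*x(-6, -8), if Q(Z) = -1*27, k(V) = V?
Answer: -27648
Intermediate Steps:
Q(Z) = -27
r(H) = H*(4 - H) (r(H) = (4 - H)*(H + 0) = (4 - H)*H = H*(4 - H))
x(m, R) = (2 + m)²*(2 - m)² (x(m, R) = ((m + 2)*(4 - (m + 2)))² = ((2 + m)*(4 - (2 + m)))² = ((2 + m)*(4 + (-2 - m)))² = ((2 + m)*(2 - m))² = (2 + m)²*(2 - m)²)
Q(1²)*x(-6, -8) = -27*(-2 - 6)²*(2 - 6)² = -27*(-8)²*(-4)² = -1728*16 = -27*1024 = -27648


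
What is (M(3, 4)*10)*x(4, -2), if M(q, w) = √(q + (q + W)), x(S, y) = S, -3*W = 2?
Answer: 160*√3/3 ≈ 92.376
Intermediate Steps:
W = -⅔ (W = -⅓*2 = -⅔ ≈ -0.66667)
M(q, w) = √(-⅔ + 2*q) (M(q, w) = √(q + (q - ⅔)) = √(q + (-⅔ + q)) = √(-⅔ + 2*q))
(M(3, 4)*10)*x(4, -2) = ((√(-6 + 18*3)/3)*10)*4 = ((√(-6 + 54)/3)*10)*4 = ((√48/3)*10)*4 = (((4*√3)/3)*10)*4 = ((4*√3/3)*10)*4 = (40*√3/3)*4 = 160*√3/3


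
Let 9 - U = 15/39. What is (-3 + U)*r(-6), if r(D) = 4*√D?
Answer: 292*I*√6/13 ≈ 55.019*I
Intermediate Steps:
U = 112/13 (U = 9 - 15/39 = 9 - 1*5/13 = 9 - 5/13 = 112/13 ≈ 8.6154)
(-3 + U)*r(-6) = (-3 + 112/13)*(4*√(-6)) = 73*(4*(I*√6))/13 = 73*(4*I*√6)/13 = 292*I*√6/13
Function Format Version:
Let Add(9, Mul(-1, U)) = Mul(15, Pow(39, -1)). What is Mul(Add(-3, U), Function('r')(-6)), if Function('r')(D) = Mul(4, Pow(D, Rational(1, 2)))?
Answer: Mul(Rational(292, 13), I, Pow(6, Rational(1, 2))) ≈ Mul(55.019, I)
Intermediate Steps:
U = Rational(112, 13) (U = Add(9, Mul(-1, Mul(15, Pow(39, -1)))) = Add(9, Mul(-1, Mul(15, Rational(1, 39)))) = Add(9, Mul(-1, Rational(5, 13))) = Add(9, Rational(-5, 13)) = Rational(112, 13) ≈ 8.6154)
Mul(Add(-3, U), Function('r')(-6)) = Mul(Add(-3, Rational(112, 13)), Mul(4, Pow(-6, Rational(1, 2)))) = Mul(Rational(73, 13), Mul(4, Mul(I, Pow(6, Rational(1, 2))))) = Mul(Rational(73, 13), Mul(4, I, Pow(6, Rational(1, 2)))) = Mul(Rational(292, 13), I, Pow(6, Rational(1, 2)))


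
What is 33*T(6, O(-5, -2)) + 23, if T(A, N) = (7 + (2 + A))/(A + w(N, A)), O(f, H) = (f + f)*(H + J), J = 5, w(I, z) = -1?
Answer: 122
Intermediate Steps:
O(f, H) = 2*f*(5 + H) (O(f, H) = (f + f)*(H + 5) = (2*f)*(5 + H) = 2*f*(5 + H))
T(A, N) = (9 + A)/(-1 + A) (T(A, N) = (7 + (2 + A))/(A - 1) = (9 + A)/(-1 + A))
33*T(6, O(-5, -2)) + 23 = 33*((9 + 6)/(-1 + 6)) + 23 = 33*(15/5) + 23 = 33*((⅕)*15) + 23 = 33*3 + 23 = 99 + 23 = 122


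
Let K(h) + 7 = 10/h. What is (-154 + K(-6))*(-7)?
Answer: 3416/3 ≈ 1138.7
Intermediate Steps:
K(h) = -7 + 10/h
(-154 + K(-6))*(-7) = (-154 + (-7 + 10/(-6)))*(-7) = (-154 + (-7 + 10*(-⅙)))*(-7) = (-154 + (-7 - 5/3))*(-7) = (-154 - 26/3)*(-7) = -488/3*(-7) = 3416/3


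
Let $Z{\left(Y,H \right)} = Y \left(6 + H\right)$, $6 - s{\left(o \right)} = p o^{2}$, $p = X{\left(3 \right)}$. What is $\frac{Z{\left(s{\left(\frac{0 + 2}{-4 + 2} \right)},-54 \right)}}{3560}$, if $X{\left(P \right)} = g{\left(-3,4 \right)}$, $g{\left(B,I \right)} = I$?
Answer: $- \frac{12}{445} \approx -0.026966$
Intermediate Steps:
$X{\left(P \right)} = 4$
$p = 4$
$s{\left(o \right)} = 6 - 4 o^{2}$
$\frac{Z{\left(s{\left(\frac{0 + 2}{-4 + 2} \right)},-54 \right)}}{3560} = \frac{\left(6 - 4 \left(\frac{0 + 2}{-4 + 2}\right)^{2}\right) \left(6 - 54\right)}{3560} = \left(6 - 4 \left(\frac{2}{-2}\right)^{2}\right) \left(-48\right) \frac{1}{3560} = \left(6 - 4 \left(2 \left(- \frac{1}{2}\right)\right)^{2}\right) \left(-48\right) \frac{1}{3560} = \left(6 - 4 \left(-1\right)^{2}\right) \left(-48\right) \frac{1}{3560} = \left(6 - 4\right) \left(-48\right) \frac{1}{3560} = 2 \left(-48\right) \frac{1}{3560} = \left(-96\right) \frac{1}{3560} = - \frac{12}{445}$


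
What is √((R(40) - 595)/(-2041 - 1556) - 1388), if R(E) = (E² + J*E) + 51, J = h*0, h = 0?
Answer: 2*I*√4123579/109 ≈ 37.26*I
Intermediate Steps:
J = 0 (J = 0*0 = 0)
R(E) = 51 + E² (R(E) = (E² + 0*E) + 51 = (E² + 0) + 51 = E² + 51 = 51 + E²)
√((R(40) - 595)/(-2041 - 1556) - 1388) = √(((51 + 40²) - 595)/(-2041 - 1556) - 1388) = √(((51 + 1600) - 595)/(-3597) - 1388) = √((1651 - 595)*(-1/3597) - 1388) = √(1056*(-1/3597) - 1388) = √(-32/109 - 1388) = √(-151324/109) = 2*I*√4123579/109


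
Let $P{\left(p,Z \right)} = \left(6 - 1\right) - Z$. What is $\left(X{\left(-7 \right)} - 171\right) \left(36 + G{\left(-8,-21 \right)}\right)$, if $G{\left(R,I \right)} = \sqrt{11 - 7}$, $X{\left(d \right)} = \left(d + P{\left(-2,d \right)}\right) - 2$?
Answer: $-6384$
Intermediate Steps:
$P{\left(p,Z \right)} = 5 - Z$
$X{\left(d \right)} = 3$ ($X{\left(d \right)} = \left(d - \left(-5 + d\right)\right) - 2 = 5 - 2 = 3$)
$G{\left(R,I \right)} = 2$ ($G{\left(R,I \right)} = \sqrt{4} = 2$)
$\left(X{\left(-7 \right)} - 171\right) \left(36 + G{\left(-8,-21 \right)}\right) = \left(3 - 171\right) \left(36 + 2\right) = \left(-168\right) 38 = -6384$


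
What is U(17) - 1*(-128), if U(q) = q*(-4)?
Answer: 60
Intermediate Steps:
U(q) = -4*q
U(17) - 1*(-128) = -4*17 - 1*(-128) = -68 + 128 = 60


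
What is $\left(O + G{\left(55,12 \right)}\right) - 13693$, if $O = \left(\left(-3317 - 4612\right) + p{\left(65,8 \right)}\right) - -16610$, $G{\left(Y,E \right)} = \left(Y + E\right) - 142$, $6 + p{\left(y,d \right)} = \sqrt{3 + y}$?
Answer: $-5093 + 2 \sqrt{17} \approx -5084.8$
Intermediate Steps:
$p{\left(y,d \right)} = -6 + \sqrt{3 + y}$
$G{\left(Y,E \right)} = -142 + E + Y$ ($G{\left(Y,E \right)} = \left(E + Y\right) - 142 = -142 + E + Y$)
$O = 8675 + 2 \sqrt{17}$ ($O = \left(\left(-3317 - 4612\right) - \left(6 - \sqrt{3 + 65}\right)\right) - -16610 = \left(-7929 - \left(6 - \sqrt{68}\right)\right) + 16610 = \left(-7929 - \left(6 - 2 \sqrt{17}\right)\right) + 16610 = \left(-7935 + 2 \sqrt{17}\right) + 16610 = 8675 + 2 \sqrt{17} \approx 8683.3$)
$\left(O + G{\left(55,12 \right)}\right) - 13693 = \left(\left(8675 + 2 \sqrt{17}\right) + \left(-142 + 12 + 55\right)\right) - 13693 = \left(\left(8675 + 2 \sqrt{17}\right) - 75\right) - 13693 = \left(8600 + 2 \sqrt{17}\right) - 13693 = -5093 + 2 \sqrt{17}$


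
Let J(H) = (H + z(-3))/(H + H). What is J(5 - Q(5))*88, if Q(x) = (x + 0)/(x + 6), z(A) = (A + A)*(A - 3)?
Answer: 9812/25 ≈ 392.48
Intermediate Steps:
z(A) = 2*A*(-3 + A) (z(A) = (2*A)*(-3 + A) = 2*A*(-3 + A))
Q(x) = x/(6 + x)
J(H) = (36 + H)/(2*H) (J(H) = (H + 2*(-3)*(-3 - 3))/(H + H) = (H + 2*(-3)*(-6))/((2*H)) = (H + 36)*(1/(2*H)) = (36 + H)*(1/(2*H)) = (36 + H)/(2*H))
J(5 - Q(5))*88 = ((36 + (5 - 5/(6 + 5)))/(2*(5 - 5/(6 + 5))))*88 = ((36 + (5 - 5/11))/(2*(5 - 5/11)))*88 = ((36 + 50/11)/(2*(50/11)))*88 = ((½)*(11/50)*(446/11))*88 = (223/50)*88 = 9812/25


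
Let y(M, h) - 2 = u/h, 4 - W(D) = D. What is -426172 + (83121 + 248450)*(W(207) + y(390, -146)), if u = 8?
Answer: -4897578123/73 ≈ -6.7090e+7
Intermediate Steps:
W(D) = 4 - D
y(M, h) = 2 + 8/h
-426172 + (83121 + 248450)*(W(207) + y(390, -146)) = -426172 + (83121 + 248450)*((4 - 1*207) + (2 + 8/(-146))) = -426172 + 331571*((4 - 207) + (2 + 8*(-1/146))) = -426172 + 331571*(-203 + (2 - 4/73)) = -426172 + 331571*(-203 + 142/73) = -426172 + 331571*(-14677/73) = -426172 - 4866467567/73 = -4897578123/73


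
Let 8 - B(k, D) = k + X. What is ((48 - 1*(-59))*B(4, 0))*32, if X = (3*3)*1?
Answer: -17120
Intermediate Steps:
X = 9 (X = 9*1 = 9)
B(k, D) = -1 - k (B(k, D) = 8 - (k + 9) = 8 - (9 + k) = 8 + (-9 - k) = -1 - k)
((48 - 1*(-59))*B(4, 0))*32 = ((48 - 1*(-59))*(-1 - 1*4))*32 = ((48 + 59)*(-1 - 4))*32 = (107*(-5))*32 = -535*32 = -17120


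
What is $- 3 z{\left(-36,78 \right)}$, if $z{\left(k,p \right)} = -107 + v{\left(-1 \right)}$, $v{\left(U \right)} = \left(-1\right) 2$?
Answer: $327$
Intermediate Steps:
$v{\left(U \right)} = -2$
$z{\left(k,p \right)} = -109$ ($z{\left(k,p \right)} = -107 - 2 = -109$)
$- 3 z{\left(-36,78 \right)} = \left(-3\right) \left(-109\right) = 327$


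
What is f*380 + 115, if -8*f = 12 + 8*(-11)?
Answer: 3725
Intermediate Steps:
f = 19/2 (f = -(12 + 8*(-11))/8 = -(12 - 88)/8 = -1/8*(-76) = 19/2 ≈ 9.5000)
f*380 + 115 = (19/2)*380 + 115 = 3610 + 115 = 3725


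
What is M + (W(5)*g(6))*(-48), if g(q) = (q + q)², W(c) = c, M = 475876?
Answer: 441316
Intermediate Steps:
g(q) = 4*q² (g(q) = (2*q)² = 4*q²)
M + (W(5)*g(6))*(-48) = 475876 + (5*(4*6²))*(-48) = 475876 + (5*(4*36))*(-48) = 475876 + (5*144)*(-48) = 475876 + 720*(-48) = 475876 - 34560 = 441316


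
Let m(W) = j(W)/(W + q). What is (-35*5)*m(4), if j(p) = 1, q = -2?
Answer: -175/2 ≈ -87.500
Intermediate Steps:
m(W) = 1/(-2 + W) (m(W) = 1/(W - 2) = 1/(-2 + W))
(-35*5)*m(4) = (-35*5)/(-2 + 4) = -175/2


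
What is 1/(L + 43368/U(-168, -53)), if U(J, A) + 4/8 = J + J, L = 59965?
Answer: 673/40269709 ≈ 1.6712e-5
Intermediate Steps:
U(J, A) = -1/2 + 2*J (U(J, A) = -1/2 + (J + J) = -1/2 + 2*J)
1/(L + 43368/U(-168, -53)) = 1/(59965 + 43368/(-1/2 + 2*(-168))) = 1/(59965 + 43368/(-1/2 - 336)) = 1/(59965 + 43368/(-673/2)) = 1/(59965 + 43368*(-2/673)) = 1/(59965 - 86736/673) = 1/(40269709/673) = 673/40269709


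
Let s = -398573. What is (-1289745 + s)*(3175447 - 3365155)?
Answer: 320287431144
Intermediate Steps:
(-1289745 + s)*(3175447 - 3365155) = (-1289745 - 398573)*(3175447 - 3365155) = -1688318*(-189708) = 320287431144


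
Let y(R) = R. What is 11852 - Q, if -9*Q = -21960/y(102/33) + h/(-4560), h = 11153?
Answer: 406208261/36720 ≈ 11062.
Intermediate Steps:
Q = 28997179/36720 (Q = -(-21960/(102/33) + 11153/(-4560))/9 = -(-21960/(102*(1/33)) + 11153*(-1/4560))/9 = -(-21960/34/11 - 587/240)/9 = -(-21960*11/34 - 587/240)/9 = -(-120780/17 - 587/240)/9 = -1/9*(-28997179/4080) = 28997179/36720 ≈ 789.68)
11852 - Q = 11852 - 1*28997179/36720 = 11852 - 28997179/36720 = 406208261/36720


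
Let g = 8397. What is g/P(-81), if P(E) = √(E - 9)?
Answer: -2799*I*√10/10 ≈ -885.12*I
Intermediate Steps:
P(E) = √(-9 + E)
g/P(-81) = 8397/(√(-9 - 81)) = 8397/(√(-90)) = 8397/((3*I*√10)) = 8397*(-I*√10/30) = -2799*I*√10/10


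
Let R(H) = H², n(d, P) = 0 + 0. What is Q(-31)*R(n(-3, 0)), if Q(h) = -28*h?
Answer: 0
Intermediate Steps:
n(d, P) = 0
Q(-31)*R(n(-3, 0)) = -28*(-31)*0² = 868*0 = 0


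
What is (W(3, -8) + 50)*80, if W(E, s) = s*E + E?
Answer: 2320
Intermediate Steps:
W(E, s) = E + E*s (W(E, s) = E*s + E = E + E*s)
(W(3, -8) + 50)*80 = (3*(1 - 8) + 50)*80 = (3*(-7) + 50)*80 = (-21 + 50)*80 = 29*80 = 2320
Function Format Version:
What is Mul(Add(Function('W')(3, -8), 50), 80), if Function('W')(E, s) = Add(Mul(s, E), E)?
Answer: 2320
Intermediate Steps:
Function('W')(E, s) = Add(E, Mul(E, s)) (Function('W')(E, s) = Add(Mul(E, s), E) = Add(E, Mul(E, s)))
Mul(Add(Function('W')(3, -8), 50), 80) = Mul(Add(Mul(3, Add(1, -8)), 50), 80) = Mul(Add(Mul(3, -7), 50), 80) = Mul(Add(-21, 50), 80) = Mul(29, 80) = 2320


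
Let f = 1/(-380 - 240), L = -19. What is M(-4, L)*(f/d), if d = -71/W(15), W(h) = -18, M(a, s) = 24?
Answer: -108/11005 ≈ -0.0098137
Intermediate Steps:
f = -1/620 (f = 1/(-620) = -1/620 ≈ -0.0016129)
d = 71/18 (d = -71/(-18) = -71*(-1/18) = 71/18 ≈ 3.9444)
M(-4, L)*(f/d) = 24*(-1/(620*71/18)) = 24*(-1/620*18/71) = 24*(-9/22010) = -108/11005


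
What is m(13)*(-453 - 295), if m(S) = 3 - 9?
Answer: 4488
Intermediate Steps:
m(S) = -6
m(13)*(-453 - 295) = -6*(-453 - 295) = -6*(-748) = 4488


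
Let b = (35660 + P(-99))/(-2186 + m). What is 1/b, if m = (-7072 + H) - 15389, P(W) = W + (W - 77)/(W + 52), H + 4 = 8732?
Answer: -748193/1671543 ≈ -0.44761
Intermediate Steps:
H = 8728 (H = -4 + 8732 = 8728)
P(W) = W + (-77 + W)/(52 + W)
m = -13733 (m = (-7072 + 8728) - 15389 = 1656 - 15389 = -13733)
b = -1671543/748193 (b = (35660 + (-77 + (-99)² + 53*(-99))/(52 - 99))/(-2186 - 13733) = (35660 + (-77 + 9801 - 5247)/(-47))/(-15919) = (35660 - 1/47*4477)*(-1/15919) = (35660 - 4477/47)*(-1/15919) = (1671543/47)*(-1/15919) = -1671543/748193 ≈ -2.2341)
1/b = 1/(-1671543/748193) = -748193/1671543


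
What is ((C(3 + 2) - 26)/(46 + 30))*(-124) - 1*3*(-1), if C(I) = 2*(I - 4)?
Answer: 801/19 ≈ 42.158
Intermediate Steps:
C(I) = -8 + 2*I (C(I) = 2*(-4 + I) = -8 + 2*I)
((C(3 + 2) - 26)/(46 + 30))*(-124) - 1*3*(-1) = (((-8 + 2*(3 + 2)) - 26)/(46 + 30))*(-124) - 1*3*(-1) = (((-8 + 2*5) - 26)/76)*(-124) - 3*(-1) = (((-8 + 10) - 26)*(1/76))*(-124) + 3 = ((2 - 26)*(1/76))*(-124) + 3 = -24*1/76*(-124) + 3 = -6/19*(-124) + 3 = 744/19 + 3 = 801/19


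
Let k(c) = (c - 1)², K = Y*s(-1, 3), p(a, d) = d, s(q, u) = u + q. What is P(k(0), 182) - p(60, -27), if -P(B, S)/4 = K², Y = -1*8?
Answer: -997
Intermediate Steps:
s(q, u) = q + u
Y = -8
K = -16 (K = -8*(-1 + 3) = -8*2 = -16)
k(c) = (-1 + c)²
P(B, S) = -1024 (P(B, S) = -4*(-16)² = -4*256 = -1024)
P(k(0), 182) - p(60, -27) = -1024 - 1*(-27) = -1024 + 27 = -997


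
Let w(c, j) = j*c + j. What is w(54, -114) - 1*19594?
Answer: -25864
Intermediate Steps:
w(c, j) = j + c*j (w(c, j) = c*j + j = j + c*j)
w(54, -114) - 1*19594 = -114*(1 + 54) - 1*19594 = -114*55 - 19594 = -6270 - 19594 = -25864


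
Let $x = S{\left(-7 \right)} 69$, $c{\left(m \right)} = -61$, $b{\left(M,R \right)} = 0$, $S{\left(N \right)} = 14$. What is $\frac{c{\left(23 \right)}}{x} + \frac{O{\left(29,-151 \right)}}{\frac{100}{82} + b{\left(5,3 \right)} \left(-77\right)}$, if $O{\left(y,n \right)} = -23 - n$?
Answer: $\frac{2533259}{24150} \approx 104.9$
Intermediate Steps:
$x = 966$ ($x = 14 \cdot 69 = 966$)
$\frac{c{\left(23 \right)}}{x} + \frac{O{\left(29,-151 \right)}}{\frac{100}{82} + b{\left(5,3 \right)} \left(-77\right)} = - \frac{61}{966} + \frac{-23 - -151}{\frac{100}{82} + 0 \left(-77\right)} = \left(-61\right) \frac{1}{966} + \frac{-23 + 151}{100 \cdot \frac{1}{82} + 0} = - \frac{61}{966} + \frac{128}{\frac{50}{41} + 0} = - \frac{61}{966} + \frac{128}{\frac{50}{41}} = - \frac{61}{966} + 128 \cdot \frac{41}{50} = - \frac{61}{966} + \frac{2624}{25} = \frac{2533259}{24150}$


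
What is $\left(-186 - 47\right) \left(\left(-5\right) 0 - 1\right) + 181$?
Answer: $414$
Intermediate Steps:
$\left(-186 - 47\right) \left(\left(-5\right) 0 - 1\right) + 181 = - 233 \left(0 - 1\right) + 181 = \left(-233\right) \left(-1\right) + 181 = 233 + 181 = 414$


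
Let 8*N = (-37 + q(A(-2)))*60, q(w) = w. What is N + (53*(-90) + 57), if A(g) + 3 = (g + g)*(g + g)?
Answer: -4893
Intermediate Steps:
A(g) = -3 + 4*g² (A(g) = -3 + (g + g)*(g + g) = -3 + (2*g)*(2*g) = -3 + 4*g²)
N = -180 (N = ((-37 + (-3 + 4*(-2)²))*60)/8 = ((-37 + (-3 + 4*4))*60)/8 = ((-37 + (-3 + 16))*60)/8 = ((-37 + 13)*60)/8 = (-24*60)/8 = (⅛)*(-1440) = -180)
N + (53*(-90) + 57) = -180 + (53*(-90) + 57) = -180 + (-4770 + 57) = -180 - 4713 = -4893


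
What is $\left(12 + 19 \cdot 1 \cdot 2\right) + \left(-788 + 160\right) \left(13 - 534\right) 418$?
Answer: $136764634$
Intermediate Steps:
$\left(12 + 19 \cdot 1 \cdot 2\right) + \left(-788 + 160\right) \left(13 - 534\right) 418 = \left(12 + 19 \cdot 2\right) + \left(-628\right) \left(-521\right) 418 = \left(12 + 38\right) + 327188 \cdot 418 = 50 + 136764584 = 136764634$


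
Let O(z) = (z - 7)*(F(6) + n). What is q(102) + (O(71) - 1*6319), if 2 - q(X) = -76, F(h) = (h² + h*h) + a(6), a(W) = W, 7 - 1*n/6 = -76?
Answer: 30623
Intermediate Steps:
n = 498 (n = 42 - 6*(-76) = 42 + 456 = 498)
F(h) = 6 + 2*h² (F(h) = (h² + h*h) + 6 = (h² + h²) + 6 = 2*h² + 6 = 6 + 2*h²)
O(z) = -4032 + 576*z (O(z) = (z - 7)*((6 + 2*6²) + 498) = (-7 + z)*((6 + 2*36) + 498) = (-7 + z)*((6 + 72) + 498) = (-7 + z)*(78 + 498) = (-7 + z)*576 = -4032 + 576*z)
q(X) = 78 (q(X) = 2 - 1*(-76) = 2 + 76 = 78)
q(102) + (O(71) - 1*6319) = 78 + ((-4032 + 576*71) - 1*6319) = 78 + ((-4032 + 40896) - 6319) = 78 + (36864 - 6319) = 78 + 30545 = 30623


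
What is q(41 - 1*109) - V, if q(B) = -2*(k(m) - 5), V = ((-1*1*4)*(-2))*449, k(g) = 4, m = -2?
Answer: -3590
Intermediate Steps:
V = 3592 (V = (-1*4*(-2))*449 = -4*(-2)*449 = 8*449 = 3592)
q(B) = 2 (q(B) = -2*(4 - 5) = -2*(-1) = 2)
q(41 - 1*109) - V = 2 - 1*3592 = 2 - 3592 = -3590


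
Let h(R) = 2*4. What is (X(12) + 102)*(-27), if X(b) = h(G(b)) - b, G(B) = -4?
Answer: -2646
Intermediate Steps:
h(R) = 8
X(b) = 8 - b
(X(12) + 102)*(-27) = ((8 - 1*12) + 102)*(-27) = ((8 - 12) + 102)*(-27) = (-4 + 102)*(-27) = 98*(-27) = -2646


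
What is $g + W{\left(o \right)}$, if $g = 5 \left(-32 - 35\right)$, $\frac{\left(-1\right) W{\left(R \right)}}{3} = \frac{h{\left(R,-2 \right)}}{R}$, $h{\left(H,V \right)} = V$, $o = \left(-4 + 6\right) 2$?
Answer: $- \frac{667}{2} \approx -333.5$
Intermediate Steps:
$o = 4$ ($o = 2 \cdot 2 = 4$)
$W{\left(R \right)} = \frac{6}{R}$ ($W{\left(R \right)} = - 3 \left(- \frac{2}{R}\right) = \frac{6}{R}$)
$g = -335$ ($g = 5 \left(-67\right) = -335$)
$g + W{\left(o \right)} = -335 + \frac{6}{4} = -335 + 6 \cdot \frac{1}{4} = -335 + \frac{3}{2} = - \frac{667}{2}$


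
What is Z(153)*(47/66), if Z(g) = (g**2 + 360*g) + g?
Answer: 616029/11 ≈ 56003.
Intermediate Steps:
Z(g) = g**2 + 361*g
Z(153)*(47/66) = (153*(361 + 153))*(47/66) = (153*514)*(47*(1/66)) = 78642*(47/66) = 616029/11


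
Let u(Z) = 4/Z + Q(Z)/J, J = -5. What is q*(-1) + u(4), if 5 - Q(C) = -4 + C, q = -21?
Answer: 21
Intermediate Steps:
Q(C) = 9 - C (Q(C) = 5 - (-4 + C) = 5 + (4 - C) = 9 - C)
u(Z) = -9/5 + 4/Z + Z/5 (u(Z) = 4/Z + (9 - Z)/(-5) = 4/Z + (9 - Z)*(-1/5) = 4/Z + (-9/5 + Z/5) = -9/5 + 4/Z + Z/5)
q*(-1) + u(4) = -21*(-1) + (1/5)*(20 + 4*(-9 + 4))/4 = 21 + (1/5)*(1/4)*(20 + 4*(-5)) = 21 + (1/5)*(1/4)*(20 - 20) = 21 + (1/5)*(1/4)*0 = 21 + 0 = 21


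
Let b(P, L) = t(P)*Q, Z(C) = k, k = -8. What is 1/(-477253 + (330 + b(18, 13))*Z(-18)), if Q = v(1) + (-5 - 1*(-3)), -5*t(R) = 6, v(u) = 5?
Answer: -5/2399321 ≈ -2.0839e-6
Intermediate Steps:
t(R) = -6/5 (t(R) = -⅕*6 = -6/5)
Z(C) = -8
Q = 3 (Q = 5 + (-5 - 1*(-3)) = 5 + (-5 + 3) = 5 - 2 = 3)
b(P, L) = -18/5 (b(P, L) = -6/5*3 = -18/5)
1/(-477253 + (330 + b(18, 13))*Z(-18)) = 1/(-477253 + (330 - 18/5)*(-8)) = 1/(-477253 + (1632/5)*(-8)) = 1/(-477253 - 13056/5) = 1/(-2399321/5) = -5/2399321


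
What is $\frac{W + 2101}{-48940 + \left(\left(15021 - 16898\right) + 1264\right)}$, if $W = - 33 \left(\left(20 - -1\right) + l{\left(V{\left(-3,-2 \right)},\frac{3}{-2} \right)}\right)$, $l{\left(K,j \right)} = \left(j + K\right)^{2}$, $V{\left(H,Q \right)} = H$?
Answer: $- \frac{2959}{198212} \approx -0.014928$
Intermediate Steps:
$l{\left(K,j \right)} = \left(K + j\right)^{2}$
$W = - \frac{5445}{4}$ ($W = - 33 \left(\left(20 - -1\right) + \left(-3 + \frac{3}{-2}\right)^{2}\right) = - 33 \left(\left(20 + 1\right) + \left(-3 + 3 \left(- \frac{1}{2}\right)\right)^{2}\right) = - 33 \left(21 + \left(-3 - \frac{3}{2}\right)^{2}\right) = - 33 \left(21 + \left(- \frac{9}{2}\right)^{2}\right) = - 33 \left(21 + \frac{81}{4}\right) = \left(-33\right) \frac{165}{4} = - \frac{5445}{4} \approx -1361.3$)
$\frac{W + 2101}{-48940 + \left(\left(15021 - 16898\right) + 1264\right)} = \frac{- \frac{5445}{4} + 2101}{-48940 + \left(\left(15021 - 16898\right) + 1264\right)} = \frac{2959}{4 \left(-48940 + \left(-1877 + 1264\right)\right)} = \frac{2959}{4 \left(-48940 - 613\right)} = \frac{2959}{4 \left(-49553\right)} = \frac{2959}{4} \left(- \frac{1}{49553}\right) = - \frac{2959}{198212}$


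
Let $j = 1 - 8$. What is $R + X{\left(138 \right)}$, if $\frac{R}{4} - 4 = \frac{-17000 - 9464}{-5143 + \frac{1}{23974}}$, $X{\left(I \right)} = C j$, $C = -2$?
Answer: $\frac{6236740174}{123298281} \approx 50.583$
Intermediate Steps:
$j = -7$
$X{\left(I \right)} = 14$ ($X{\left(I \right)} = \left(-2\right) \left(-7\right) = 14$)
$R = \frac{4510564240}{123298281}$ ($R = 16 + 4 \frac{-17000 - 9464}{-5143 + \frac{1}{23974}} = 16 + 4 \left(- \frac{26464}{-5143 + \frac{1}{23974}}\right) = 16 + 4 \left(- \frac{26464}{- \frac{123298281}{23974}}\right) = 16 + 4 \left(\left(-26464\right) \left(- \frac{23974}{123298281}\right)\right) = 16 + 4 \cdot \frac{634447936}{123298281} = 16 + \frac{2537791744}{123298281} = \frac{4510564240}{123298281} \approx 36.583$)
$R + X{\left(138 \right)} = \frac{4510564240}{123298281} + 14 = \frac{6236740174}{123298281}$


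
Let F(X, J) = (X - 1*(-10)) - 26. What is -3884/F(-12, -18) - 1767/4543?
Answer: 628412/4543 ≈ 138.33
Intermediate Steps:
F(X, J) = -16 + X (F(X, J) = (X + 10) - 26 = (10 + X) - 26 = -16 + X)
-3884/F(-12, -18) - 1767/4543 = -3884/(-16 - 12) - 1767/4543 = -3884/(-28) - 1767*1/4543 = -3884*(-1/28) - 1767/4543 = 971/7 - 1767/4543 = 628412/4543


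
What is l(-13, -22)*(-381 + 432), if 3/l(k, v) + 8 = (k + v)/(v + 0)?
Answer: -1122/47 ≈ -23.872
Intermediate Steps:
l(k, v) = 3/(-8 + (k + v)/v) (l(k, v) = 3/(-8 + (k + v)/(v + 0)) = 3/(-8 + (k + v)/v))
l(-13, -22)*(-381 + 432) = (3*(-22)/(-13 - 7*(-22)))*(-381 + 432) = (3*(-22)/(-13 + 154))*51 = (3*(-22)/141)*51 = (3*(-22)*(1/141))*51 = -22/47*51 = -1122/47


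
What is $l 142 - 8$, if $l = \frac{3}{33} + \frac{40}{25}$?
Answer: $\frac{12766}{55} \approx 232.11$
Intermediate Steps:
$l = \frac{93}{55}$ ($l = 3 \cdot \frac{1}{33} + 40 \cdot \frac{1}{25} = \frac{1}{11} + \frac{8}{5} = \frac{93}{55} \approx 1.6909$)
$l 142 - 8 = \frac{93}{55} \cdot 142 - 8 = \frac{13206}{55} - 8 = \frac{12766}{55}$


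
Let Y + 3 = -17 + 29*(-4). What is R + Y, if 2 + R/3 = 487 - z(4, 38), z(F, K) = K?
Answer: 1205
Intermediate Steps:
Y = -136 (Y = -3 + (-17 + 29*(-4)) = -3 + (-17 - 116) = -3 - 133 = -136)
R = 1341 (R = -6 + 3*(487 - 1*38) = -6 + 3*(487 - 38) = -6 + 3*449 = -6 + 1347 = 1341)
R + Y = 1341 - 136 = 1205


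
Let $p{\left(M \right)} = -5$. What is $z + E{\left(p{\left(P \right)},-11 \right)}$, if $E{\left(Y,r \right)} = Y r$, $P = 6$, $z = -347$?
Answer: $-292$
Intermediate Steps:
$z + E{\left(p{\left(P \right)},-11 \right)} = -347 - -55 = -347 + 55 = -292$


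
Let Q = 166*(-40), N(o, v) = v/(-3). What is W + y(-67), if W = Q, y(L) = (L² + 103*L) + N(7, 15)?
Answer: -9057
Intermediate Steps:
N(o, v) = -v/3 (N(o, v) = v*(-⅓) = -v/3)
y(L) = -5 + L² + 103*L (y(L) = (L² + 103*L) - ⅓*15 = (L² + 103*L) - 5 = -5 + L² + 103*L)
Q = -6640
W = -6640
W + y(-67) = -6640 + (-5 + (-67)² + 103*(-67)) = -6640 + (-5 + 4489 - 6901) = -6640 - 2417 = -9057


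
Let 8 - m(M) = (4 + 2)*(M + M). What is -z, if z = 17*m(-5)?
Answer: -1156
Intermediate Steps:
m(M) = 8 - 12*M (m(M) = 8 - (4 + 2)*(M + M) = 8 - 6*2*M = 8 - 12*M)
z = 1156 (z = 17*(8 - 12*(-5)) = 17*(8 + 60) = 17*68 = 1156)
-z = -1*1156 = -1156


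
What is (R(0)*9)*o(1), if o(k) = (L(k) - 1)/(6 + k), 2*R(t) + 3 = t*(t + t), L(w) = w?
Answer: 0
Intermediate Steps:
R(t) = -3/2 + t² (R(t) = -3/2 + (t*(t + t))/2 = -3/2 + (t*(2*t))/2 = -3/2 + (2*t²)/2 = -3/2 + t²)
o(k) = (-1 + k)/(6 + k) (o(k) = (k - 1)/(6 + k) = (-1 + k)/(6 + k))
(R(0)*9)*o(1) = ((-3/2 + 0²)*9)*((-1 + 1)/(6 + 1)) = ((-3/2 + 0)*9)*(0/7) = (-3/2*9)*((⅐)*0) = -27/2*0 = 0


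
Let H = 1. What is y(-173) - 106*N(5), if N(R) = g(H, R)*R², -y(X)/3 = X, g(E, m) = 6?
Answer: -15381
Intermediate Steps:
y(X) = -3*X
N(R) = 6*R²
y(-173) - 106*N(5) = -3*(-173) - 636*5² = 519 - 636*25 = 519 - 106*150 = 519 - 15900 = -15381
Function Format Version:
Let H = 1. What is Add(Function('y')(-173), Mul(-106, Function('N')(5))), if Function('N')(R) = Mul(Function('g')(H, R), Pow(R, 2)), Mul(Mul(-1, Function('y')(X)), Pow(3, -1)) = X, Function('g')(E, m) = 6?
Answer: -15381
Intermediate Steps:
Function('y')(X) = Mul(-3, X)
Function('N')(R) = Mul(6, Pow(R, 2))
Add(Function('y')(-173), Mul(-106, Function('N')(5))) = Add(Mul(-3, -173), Mul(-106, Mul(6, Pow(5, 2)))) = Add(519, Mul(-106, Mul(6, 25))) = Add(519, Mul(-106, 150)) = Add(519, -15900) = -15381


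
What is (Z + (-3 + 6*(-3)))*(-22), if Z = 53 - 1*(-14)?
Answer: -1012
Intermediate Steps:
Z = 67 (Z = 53 + 14 = 67)
(Z + (-3 + 6*(-3)))*(-22) = (67 + (-3 + 6*(-3)))*(-22) = (67 + (-3 - 18))*(-22) = (67 - 21)*(-22) = 46*(-22) = -1012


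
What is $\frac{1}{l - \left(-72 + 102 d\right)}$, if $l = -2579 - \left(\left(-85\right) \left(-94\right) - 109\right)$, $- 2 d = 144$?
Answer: $- \frac{1}{3044} \approx -0.00032852$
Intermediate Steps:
$d = -72$ ($d = \left(- \frac{1}{2}\right) 144 = -72$)
$l = -10460$ ($l = -2579 - \left(7990 - 109\right) = -2579 - 7881 = -10460$)
$\frac{1}{l - \left(-72 + 102 d\right)} = \frac{1}{-10460 + \left(72 - -7344\right)} = \frac{1}{-10460 + \left(72 + 7344\right)} = \frac{1}{-10460 + 7416} = \frac{1}{-3044} = - \frac{1}{3044}$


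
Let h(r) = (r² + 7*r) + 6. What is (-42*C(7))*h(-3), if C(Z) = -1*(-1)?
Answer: 252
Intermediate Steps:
C(Z) = 1
h(r) = 6 + r² + 7*r
(-42*C(7))*h(-3) = (-42*1)*(6 + (-3)² + 7*(-3)) = -42*(6 + 9 - 21) = -42*(-6) = 252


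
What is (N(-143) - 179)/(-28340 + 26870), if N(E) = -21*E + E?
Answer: -383/210 ≈ -1.8238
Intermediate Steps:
N(E) = -20*E
(N(-143) - 179)/(-28340 + 26870) = (-20*(-143) - 179)/(-28340 + 26870) = (2860 - 179)/(-1470) = 2681*(-1/1470) = -383/210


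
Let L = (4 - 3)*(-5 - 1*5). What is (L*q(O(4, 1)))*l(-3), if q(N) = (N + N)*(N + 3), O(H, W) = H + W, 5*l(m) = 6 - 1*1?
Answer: -800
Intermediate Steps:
l(m) = 1 (l(m) = (6 - 1*1)/5 = (6 - 1)/5 = (⅕)*5 = 1)
L = -10 (L = 1*(-5 - 5) = 1*(-10) = -10)
q(N) = 2*N*(3 + N) (q(N) = (2*N)*(3 + N) = 2*N*(3 + N))
(L*q(O(4, 1)))*l(-3) = -20*(4 + 1)*(3 + (4 + 1))*1 = -20*5*(3 + 5)*1 = -20*5*8*1 = -10*80*1 = -800*1 = -800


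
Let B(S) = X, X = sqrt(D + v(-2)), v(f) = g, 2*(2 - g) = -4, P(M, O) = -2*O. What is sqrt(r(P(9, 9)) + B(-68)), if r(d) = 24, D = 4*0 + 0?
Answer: sqrt(26) ≈ 5.0990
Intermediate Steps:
g = 4 (g = 2 - 1/2*(-4) = 2 + 2 = 4)
v(f) = 4
D = 0 (D = 0 + 0 = 0)
X = 2 (X = sqrt(0 + 4) = sqrt(4) = 2)
B(S) = 2
sqrt(r(P(9, 9)) + B(-68)) = sqrt(24 + 2) = sqrt(26)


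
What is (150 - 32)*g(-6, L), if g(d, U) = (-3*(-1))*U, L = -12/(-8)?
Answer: 531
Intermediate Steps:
L = 3/2 (L = -12*(-⅛) = 3/2 ≈ 1.5000)
g(d, U) = 3*U
(150 - 32)*g(-6, L) = (150 - 32)*(3*(3/2)) = 118*(9/2) = 531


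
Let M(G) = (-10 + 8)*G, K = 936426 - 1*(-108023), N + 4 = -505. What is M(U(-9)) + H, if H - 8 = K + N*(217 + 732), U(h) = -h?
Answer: 561398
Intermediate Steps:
N = -509 (N = -4 - 505 = -509)
K = 1044449 (K = 936426 + 108023 = 1044449)
M(G) = -2*G
H = 561416 (H = 8 + (1044449 - 509*(217 + 732)) = 8 + (1044449 - 509*949) = 8 + (1044449 - 483041) = 8 + 561408 = 561416)
M(U(-9)) + H = -(-2)*(-9) + 561416 = -2*9 + 561416 = -18 + 561416 = 561398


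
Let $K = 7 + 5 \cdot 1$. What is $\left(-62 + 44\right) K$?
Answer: $-216$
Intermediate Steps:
$K = 12$ ($K = 7 + 5 = 12$)
$\left(-62 + 44\right) K = \left(-62 + 44\right) 12 = \left(-18\right) 12 = -216$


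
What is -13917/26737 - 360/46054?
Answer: -325279419/615672899 ≈ -0.52833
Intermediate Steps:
-13917/26737 - 360/46054 = -13917*1/26737 - 360*1/46054 = -13917/26737 - 180/23027 = -325279419/615672899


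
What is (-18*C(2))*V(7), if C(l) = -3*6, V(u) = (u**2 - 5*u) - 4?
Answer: 3240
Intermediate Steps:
V(u) = -4 + u**2 - 5*u
C(l) = -18
(-18*C(2))*V(7) = (-18*(-18))*(-4 + 7**2 - 5*7) = 324*(-4 + 49 - 35) = 324*10 = 3240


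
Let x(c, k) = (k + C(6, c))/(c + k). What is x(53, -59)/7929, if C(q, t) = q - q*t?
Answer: 371/47574 ≈ 0.0077984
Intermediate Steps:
C(q, t) = q - q*t
x(c, k) = (6 + k - 6*c)/(c + k) (x(c, k) = (k + 6*(1 - c))/(c + k) = (k + (6 - 6*c))/(c + k) = (6 + k - 6*c)/(c + k))
x(53, -59)/7929 = ((6 - 59 - 6*53)/(53 - 59))/7929 = ((6 - 59 - 318)/(-6))*(1/7929) = -1/6*(-371)*(1/7929) = (371/6)*(1/7929) = 371/47574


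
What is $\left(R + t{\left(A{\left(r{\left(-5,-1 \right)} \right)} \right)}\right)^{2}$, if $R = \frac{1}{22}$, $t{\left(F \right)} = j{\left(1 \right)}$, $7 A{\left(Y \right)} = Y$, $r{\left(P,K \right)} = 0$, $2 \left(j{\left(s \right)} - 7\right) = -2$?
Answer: $\frac{17689}{484} \approx 36.548$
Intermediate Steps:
$j{\left(s \right)} = 6$ ($j{\left(s \right)} = 7 + \frac{1}{2} \left(-2\right) = 7 - 1 = 6$)
$A{\left(Y \right)} = \frac{Y}{7}$
$t{\left(F \right)} = 6$
$R = \frac{1}{22} \approx 0.045455$
$\left(R + t{\left(A{\left(r{\left(-5,-1 \right)} \right)} \right)}\right)^{2} = \left(\frac{1}{22} + 6\right)^{2} = \left(\frac{133}{22}\right)^{2} = \frac{17689}{484}$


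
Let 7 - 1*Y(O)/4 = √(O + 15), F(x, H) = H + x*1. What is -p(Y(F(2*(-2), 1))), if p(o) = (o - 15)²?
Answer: -361 + 208*√3 ≈ -0.73343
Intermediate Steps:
F(x, H) = H + x
Y(O) = 28 - 4*√(15 + O) (Y(O) = 28 - 4*√(O + 15) = 28 - 4*√(15 + O))
p(o) = (-15 + o)²
-p(Y(F(2*(-2), 1))) = -(-15 + (28 - 4*√(15 + (1 + 2*(-2)))))² = -(-15 + (28 - 4*√(15 + (1 - 4))))² = -(-15 + (28 - 4*√(15 - 3)))² = -(-15 + (28 - 8*√3))² = -(13 - 8*√3)²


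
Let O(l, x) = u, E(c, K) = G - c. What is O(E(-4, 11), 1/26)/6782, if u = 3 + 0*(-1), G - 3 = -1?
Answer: 3/6782 ≈ 0.00044235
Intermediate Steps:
G = 2 (G = 3 - 1 = 2)
E(c, K) = 2 - c
u = 3 (u = 3 + 0 = 3)
O(l, x) = 3
O(E(-4, 11), 1/26)/6782 = 3/6782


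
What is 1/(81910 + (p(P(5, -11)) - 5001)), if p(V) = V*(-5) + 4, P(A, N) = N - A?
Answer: 1/76993 ≈ 1.2988e-5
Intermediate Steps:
p(V) = 4 - 5*V (p(V) = -5*V + 4 = 4 - 5*V)
1/(81910 + (p(P(5, -11)) - 5001)) = 1/(81910 + ((4 - 5*(-11 - 1*5)) - 5001)) = 1/(81910 + ((4 - 5*(-11 - 5)) - 5001)) = 1/(81910 + ((4 - 5*(-16)) - 5001)) = 1/(81910 + ((4 + 80) - 5001)) = 1/(81910 + (84 - 5001)) = 1/(81910 - 4917) = 1/76993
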